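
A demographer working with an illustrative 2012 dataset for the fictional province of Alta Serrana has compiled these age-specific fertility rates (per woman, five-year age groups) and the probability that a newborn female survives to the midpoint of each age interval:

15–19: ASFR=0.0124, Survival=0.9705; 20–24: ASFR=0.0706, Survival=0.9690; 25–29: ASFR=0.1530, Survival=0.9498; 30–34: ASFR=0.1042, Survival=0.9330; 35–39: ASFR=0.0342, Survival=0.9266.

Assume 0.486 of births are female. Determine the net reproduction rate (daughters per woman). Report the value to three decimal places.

Proportion female at birth = 0.486.
Weighting each age-specific rate by interval width and survival:
  15–19: 5 × 0.0124 × 0.9705 = 0.06017
  20–24: 5 × 0.0706 × 0.9690 = 0.34206
  25–29: 5 × 0.1530 × 0.9498 = 0.72660
  30–34: 5 × 0.1042 × 0.9330 = 0.48609
  35–39: 5 × 0.0342 × 0.9266 = 0.15845
Sum = 1.77337
NRR = 0.486 × 1.77337 = 0.86186
An NRR under 1 implies long-run decline under these rates.

0.862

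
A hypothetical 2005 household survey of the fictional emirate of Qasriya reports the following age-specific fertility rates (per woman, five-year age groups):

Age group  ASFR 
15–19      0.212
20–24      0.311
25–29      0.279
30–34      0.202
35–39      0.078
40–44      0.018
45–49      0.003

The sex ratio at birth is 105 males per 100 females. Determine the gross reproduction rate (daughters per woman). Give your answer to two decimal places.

2.69

Proportion female at birth = 100 / (100 + 105) = 0.48780.
Sum of ASFRs = 0.212 + 0.311 + 0.279 + 0.202 + 0.078 + 0.018 + 0.003 = 1.103
TFR = 5 × 1.103 = 5.515
GRR = 0.48780 × 5.515 = 2.69022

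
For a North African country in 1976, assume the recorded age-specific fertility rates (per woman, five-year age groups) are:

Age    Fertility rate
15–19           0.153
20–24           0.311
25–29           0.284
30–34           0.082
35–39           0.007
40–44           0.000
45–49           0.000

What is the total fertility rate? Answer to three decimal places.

Sum of ASFRs = 0.153 + 0.311 + 0.284 + 0.082 + 0.007 + 0.000 + 0.000 = 0.837
TFR = 5 × 0.837 = 4.185

4.185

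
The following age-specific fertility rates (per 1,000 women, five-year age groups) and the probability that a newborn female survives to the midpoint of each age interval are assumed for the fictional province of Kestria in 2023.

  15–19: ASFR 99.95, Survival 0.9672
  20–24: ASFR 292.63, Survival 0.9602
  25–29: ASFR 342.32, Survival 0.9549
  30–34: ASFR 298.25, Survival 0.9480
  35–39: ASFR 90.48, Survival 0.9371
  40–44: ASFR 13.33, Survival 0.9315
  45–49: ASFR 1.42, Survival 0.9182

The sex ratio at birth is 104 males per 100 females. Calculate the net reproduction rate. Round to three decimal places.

Proportion female at birth = 100 / (100 + 104) = 0.49020.
Each age group contributes 5 × ASFR × survival:
  15–19: 5 × 99.95/1000 × 0.9672 = 0.48336
  20–24: 5 × 292.63/1000 × 0.9602 = 1.40492
  25–29: 5 × 342.32/1000 × 0.9549 = 1.63441
  30–34: 5 × 298.25/1000 × 0.9480 = 1.41371
  35–39: 5 × 90.48/1000 × 0.9371 = 0.42394
  40–44: 5 × 13.33/1000 × 0.9315 = 0.06208
  45–49: 5 × 1.42/1000 × 0.9182 = 0.00652
Sum = 5.42894
NRR = 0.49020 × 5.42894 = 2.66127
NRR > 1, so each generation more than replaces itself.

2.661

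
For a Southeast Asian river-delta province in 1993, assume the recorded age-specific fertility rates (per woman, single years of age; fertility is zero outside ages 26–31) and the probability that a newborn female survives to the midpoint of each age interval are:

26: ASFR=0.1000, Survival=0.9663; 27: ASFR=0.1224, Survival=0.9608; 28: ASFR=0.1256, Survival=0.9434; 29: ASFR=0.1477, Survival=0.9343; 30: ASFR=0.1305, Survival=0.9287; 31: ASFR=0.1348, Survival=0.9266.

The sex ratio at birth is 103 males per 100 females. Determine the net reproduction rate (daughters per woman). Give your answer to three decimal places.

Proportion female at birth = 100 / (100 + 103) = 0.49261.
Each age group contributes 1 × ASFR × survival:
  26: 1 × 0.1000 × 0.9663 = 0.09663
  27: 1 × 0.1224 × 0.9608 = 0.11760
  28: 1 × 0.1256 × 0.9434 = 0.11849
  29: 1 × 0.1477 × 0.9343 = 0.13800
  30: 1 × 0.1305 × 0.9287 = 0.12120
  31: 1 × 0.1348 × 0.9266 = 0.12491
Sum = 0.71683
NRR = 0.49261 × 0.71683 = 0.35312
NRR < 1, so the cohort does not fully replace itself.

0.353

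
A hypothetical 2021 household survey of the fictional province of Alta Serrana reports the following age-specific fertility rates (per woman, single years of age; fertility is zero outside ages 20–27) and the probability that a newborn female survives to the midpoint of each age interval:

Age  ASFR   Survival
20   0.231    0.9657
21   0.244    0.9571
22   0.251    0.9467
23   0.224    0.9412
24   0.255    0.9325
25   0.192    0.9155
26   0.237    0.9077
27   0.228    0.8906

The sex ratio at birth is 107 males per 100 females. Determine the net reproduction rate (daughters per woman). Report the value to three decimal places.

Proportion female at birth = 100 / (100 + 107) = 0.48309.
Weighting each age-specific rate by interval width and survival:
  20: 1 × 0.231 × 0.9657 = 0.22308
  21: 1 × 0.244 × 0.9571 = 0.23353
  22: 1 × 0.251 × 0.9467 = 0.23762
  23: 1 × 0.224 × 0.9412 = 0.21083
  24: 1 × 0.255 × 0.9325 = 0.23779
  25: 1 × 0.192 × 0.9155 = 0.17578
  26: 1 × 0.237 × 0.9077 = 0.21512
  27: 1 × 0.228 × 0.8906 = 0.20306
Sum = 1.73681
NRR = 0.48309 × 1.73681 = 0.83904
With NRR below 1 the population is below replacement fertility.

0.839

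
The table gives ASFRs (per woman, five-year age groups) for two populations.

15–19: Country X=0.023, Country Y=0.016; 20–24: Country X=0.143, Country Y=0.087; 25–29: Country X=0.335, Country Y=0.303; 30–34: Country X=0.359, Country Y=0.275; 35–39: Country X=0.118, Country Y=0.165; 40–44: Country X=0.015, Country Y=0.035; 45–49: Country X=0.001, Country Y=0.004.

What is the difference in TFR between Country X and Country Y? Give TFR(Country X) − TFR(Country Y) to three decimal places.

Country X:
  Sum of ASFRs = 0.023 + 0.143 + 0.335 + 0.359 + 0.118 + 0.015 + 0.001 = 0.994
  TFR = 5 × 0.994 = 4.97
Country Y:
  Sum of ASFRs = 0.016 + 0.087 + 0.303 + 0.275 + 0.165 + 0.035 + 0.004 = 0.885
  TFR = 5 × 0.885 = 4.425
Difference = 4.97 − 4.425 = 0.545

0.545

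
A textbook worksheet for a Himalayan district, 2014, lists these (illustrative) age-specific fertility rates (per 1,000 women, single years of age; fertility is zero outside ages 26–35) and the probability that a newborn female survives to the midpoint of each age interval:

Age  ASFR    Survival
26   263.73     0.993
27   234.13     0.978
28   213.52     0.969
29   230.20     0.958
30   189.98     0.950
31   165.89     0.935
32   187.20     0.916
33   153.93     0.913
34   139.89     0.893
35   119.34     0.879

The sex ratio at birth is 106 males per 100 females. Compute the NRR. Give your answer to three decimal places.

Proportion female at birth = 100 / (100 + 106) = 0.48544.
Weighting each age-specific rate by interval width and survival:
  26: 1 × 263.73/1000 × 0.993 = 0.26188
  27: 1 × 234.13/1000 × 0.978 = 0.22898
  28: 1 × 213.52/1000 × 0.969 = 0.20690
  29: 1 × 230.20/1000 × 0.958 = 0.22053
  30: 1 × 189.98/1000 × 0.950 = 0.18048
  31: 1 × 165.89/1000 × 0.935 = 0.15511
  32: 1 × 187.20/1000 × 0.916 = 0.17148
  33: 1 × 153.93/1000 × 0.913 = 0.14054
  34: 1 × 139.89/1000 × 0.893 = 0.12492
  35: 1 × 119.34/1000 × 0.879 = 0.10490
Sum = 1.79572
NRR = 0.48544 × 1.79572 = 0.87171
With NRR below 1 the population is below replacement fertility.

0.872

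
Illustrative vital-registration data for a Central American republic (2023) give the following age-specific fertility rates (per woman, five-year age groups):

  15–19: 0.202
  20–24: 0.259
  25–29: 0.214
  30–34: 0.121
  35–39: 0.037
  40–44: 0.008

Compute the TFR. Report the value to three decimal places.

4.205

Sum of ASFRs = 0.202 + 0.259 + 0.214 + 0.121 + 0.037 + 0.008 = 0.841
TFR = 5 × 0.841 = 4.205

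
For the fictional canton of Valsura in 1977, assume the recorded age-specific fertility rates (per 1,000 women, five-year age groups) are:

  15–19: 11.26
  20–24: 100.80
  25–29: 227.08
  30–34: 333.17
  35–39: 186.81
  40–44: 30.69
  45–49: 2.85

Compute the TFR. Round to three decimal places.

Sum of ASFRs = 11.26 + 100.80 + 227.08 + 333.17 + 186.81 + 30.69 + 2.85 = 892.66
TFR = 5 × 892.66 / 1000 = 4.4633

4.463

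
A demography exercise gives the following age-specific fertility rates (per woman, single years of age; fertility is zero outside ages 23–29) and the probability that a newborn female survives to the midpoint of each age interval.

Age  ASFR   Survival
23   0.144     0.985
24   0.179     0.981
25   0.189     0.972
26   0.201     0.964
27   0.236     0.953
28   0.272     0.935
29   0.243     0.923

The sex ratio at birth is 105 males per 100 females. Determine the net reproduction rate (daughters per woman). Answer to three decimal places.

Proportion female at birth = 100 / (100 + 105) = 0.48780.
Survival-weighted fertility by age (1·fₓ·Sₓ):
  23: 1 × 0.144 × 0.985 = 0.14184
  24: 1 × 0.179 × 0.981 = 0.17560
  25: 1 × 0.189 × 0.972 = 0.18371
  26: 1 × 0.201 × 0.964 = 0.19376
  27: 1 × 0.236 × 0.953 = 0.22491
  28: 1 × 0.272 × 0.935 = 0.25432
  29: 1 × 0.243 × 0.923 = 0.22429
Sum = 1.39843
NRR = 0.48780 × 1.39843 = 0.68215
An NRR under 1 implies long-run decline under these rates.

0.682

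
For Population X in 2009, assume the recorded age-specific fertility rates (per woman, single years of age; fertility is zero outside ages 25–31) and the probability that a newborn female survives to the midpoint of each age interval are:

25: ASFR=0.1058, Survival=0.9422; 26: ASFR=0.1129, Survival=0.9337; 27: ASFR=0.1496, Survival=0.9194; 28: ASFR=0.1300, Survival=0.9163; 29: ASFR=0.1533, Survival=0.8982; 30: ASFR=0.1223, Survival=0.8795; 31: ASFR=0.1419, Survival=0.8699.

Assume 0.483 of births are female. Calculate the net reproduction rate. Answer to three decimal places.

0.401

Proportion female at birth = 0.483.
Survival-weighted fertility by age (1·fₓ·Sₓ):
  25: 1 × 0.1058 × 0.9422 = 0.09968
  26: 1 × 0.1129 × 0.9337 = 0.10541
  27: 1 × 0.1496 × 0.9194 = 0.13754
  28: 1 × 0.1300 × 0.9163 = 0.11912
  29: 1 × 0.1533 × 0.8982 = 0.13769
  30: 1 × 0.1223 × 0.8795 = 0.10756
  31: 1 × 0.1419 × 0.8699 = 0.12344
Sum = 0.83044
NRR = 0.483 × 0.83044 = 0.40110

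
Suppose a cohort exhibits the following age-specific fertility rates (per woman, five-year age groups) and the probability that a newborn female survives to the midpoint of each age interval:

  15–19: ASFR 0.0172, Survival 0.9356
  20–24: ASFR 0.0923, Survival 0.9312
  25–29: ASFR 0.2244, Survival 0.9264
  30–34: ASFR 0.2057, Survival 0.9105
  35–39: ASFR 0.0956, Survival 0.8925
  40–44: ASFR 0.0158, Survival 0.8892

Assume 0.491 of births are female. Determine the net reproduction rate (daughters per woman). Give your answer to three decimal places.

1.465

Proportion female at birth = 0.491.
Each age group contributes 5 × ASFR × survival:
  15–19: 5 × 0.0172 × 0.9356 = 0.08046
  20–24: 5 × 0.0923 × 0.9312 = 0.42975
  25–29: 5 × 0.2244 × 0.9264 = 1.03942
  30–34: 5 × 0.2057 × 0.9105 = 0.93645
  35–39: 5 × 0.0956 × 0.8925 = 0.42662
  40–44: 5 × 0.0158 × 0.8892 = 0.07025
Sum = 2.98295
NRR = 0.491 × 2.98295 = 1.46463
With NRR above 1 the population is above replacement fertility.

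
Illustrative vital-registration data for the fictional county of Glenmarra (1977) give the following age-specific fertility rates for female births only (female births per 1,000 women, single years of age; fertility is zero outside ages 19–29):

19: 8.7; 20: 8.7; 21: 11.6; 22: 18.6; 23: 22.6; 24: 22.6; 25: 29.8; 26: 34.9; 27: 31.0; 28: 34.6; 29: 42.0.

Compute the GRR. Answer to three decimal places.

0.265

Sum of female ASFRs = 8.7 + 8.7 + 11.6 + 18.6 + 22.6 + 22.6 + 29.8 + 34.9 + 31.0 + 34.6 + 42.0 = 265.1
GRR = 265.1 / 1000 = 0.2651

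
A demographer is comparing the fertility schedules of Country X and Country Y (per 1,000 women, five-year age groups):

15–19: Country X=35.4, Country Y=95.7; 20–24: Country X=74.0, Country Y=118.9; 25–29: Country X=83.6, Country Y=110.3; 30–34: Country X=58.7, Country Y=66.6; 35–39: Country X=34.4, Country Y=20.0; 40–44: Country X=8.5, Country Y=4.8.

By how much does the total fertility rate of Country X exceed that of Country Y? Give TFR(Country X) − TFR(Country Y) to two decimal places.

-0.61

Country X:
  Sum of ASFRs = 35.4 + 74.0 + 83.6 + 58.7 + 34.4 + 8.5 = 294.6
  TFR = 5 × 294.6 / 1000 = 1.473
Country Y:
  Sum of ASFRs = 95.7 + 118.9 + 110.3 + 66.6 + 20.0 + 4.8 = 416.3
  TFR = 5 × 416.3 / 1000 = 2.0815
Difference = 1.473 − 2.0815 = -0.6085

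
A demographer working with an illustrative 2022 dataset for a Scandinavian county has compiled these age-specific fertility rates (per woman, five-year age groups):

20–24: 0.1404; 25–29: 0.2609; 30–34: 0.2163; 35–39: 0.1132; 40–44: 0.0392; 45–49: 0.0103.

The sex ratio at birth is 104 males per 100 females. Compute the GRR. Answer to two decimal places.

1.91

Proportion female at birth = 100 / (100 + 104) = 0.49020.
Sum of ASFRs = 0.1404 + 0.2609 + 0.2163 + 0.1132 + 0.0392 + 0.0103 = 0.7803
TFR = 5 × 0.7803 = 3.9015
GRR = 0.49020 × 3.9015 = 1.91252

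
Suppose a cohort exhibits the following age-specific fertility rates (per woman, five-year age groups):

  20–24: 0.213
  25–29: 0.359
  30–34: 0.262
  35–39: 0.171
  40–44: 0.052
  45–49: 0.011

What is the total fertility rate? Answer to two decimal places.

Sum of ASFRs = 0.213 + 0.359 + 0.262 + 0.171 + 0.052 + 0.011 = 1.068
TFR = 5 × 1.068 = 5.34

5.34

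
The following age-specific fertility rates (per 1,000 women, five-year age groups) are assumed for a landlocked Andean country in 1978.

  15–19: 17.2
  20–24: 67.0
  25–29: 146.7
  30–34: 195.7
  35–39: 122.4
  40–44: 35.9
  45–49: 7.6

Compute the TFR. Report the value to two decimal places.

2.96

Sum of ASFRs = 17.2 + 67.0 + 146.7 + 195.7 + 122.4 + 35.9 + 7.6 = 592.5
TFR = 5 × 592.5 / 1000 = 2.9625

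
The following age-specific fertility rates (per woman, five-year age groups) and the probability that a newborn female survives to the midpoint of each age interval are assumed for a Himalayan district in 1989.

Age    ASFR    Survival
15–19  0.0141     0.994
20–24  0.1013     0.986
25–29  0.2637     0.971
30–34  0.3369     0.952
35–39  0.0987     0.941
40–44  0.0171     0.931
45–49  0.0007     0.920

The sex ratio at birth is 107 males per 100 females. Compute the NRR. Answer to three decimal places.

1.933

Proportion female at birth = 100 / (100 + 107) = 0.48309.
Each age group contributes 5 × ASFR × survival:
  15–19: 5 × 0.0141 × 0.994 = 0.07008
  20–24: 5 × 0.1013 × 0.986 = 0.49941
  25–29: 5 × 0.2637 × 0.971 = 1.28026
  30–34: 5 × 0.3369 × 0.952 = 1.60364
  35–39: 5 × 0.0987 × 0.941 = 0.46438
  40–44: 5 × 0.0171 × 0.931 = 0.07960
  45–49: 5 × 0.0007 × 0.920 = 0.00322
Sum = 4.00059
NRR = 0.48309 × 4.00059 = 1.93265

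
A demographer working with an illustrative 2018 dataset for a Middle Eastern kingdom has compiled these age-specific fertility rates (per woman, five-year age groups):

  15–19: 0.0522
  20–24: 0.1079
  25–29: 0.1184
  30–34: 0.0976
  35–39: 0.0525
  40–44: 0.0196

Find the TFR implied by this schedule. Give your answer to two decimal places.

2.24

Sum of ASFRs = 0.0522 + 0.1079 + 0.1184 + 0.0976 + 0.0525 + 0.0196 = 0.4482
TFR = 5 × 0.4482 = 2.241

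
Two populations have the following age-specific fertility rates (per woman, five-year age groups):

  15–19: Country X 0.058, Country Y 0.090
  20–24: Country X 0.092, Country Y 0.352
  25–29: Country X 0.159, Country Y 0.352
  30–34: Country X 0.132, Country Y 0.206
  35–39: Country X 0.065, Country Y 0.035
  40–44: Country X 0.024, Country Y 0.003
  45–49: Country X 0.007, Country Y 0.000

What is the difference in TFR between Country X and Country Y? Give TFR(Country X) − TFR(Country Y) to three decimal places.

-2.505

Country X:
  Sum of ASFRs = 0.058 + 0.092 + 0.159 + 0.132 + 0.065 + 0.024 + 0.007 = 0.537
  TFR = 5 × 0.537 = 2.685
Country Y:
  Sum of ASFRs = 0.090 + 0.352 + 0.352 + 0.206 + 0.035 + 0.003 + 0.000 = 1.038
  TFR = 5 × 1.038 = 5.19
Difference = 2.685 − 5.19 = -2.505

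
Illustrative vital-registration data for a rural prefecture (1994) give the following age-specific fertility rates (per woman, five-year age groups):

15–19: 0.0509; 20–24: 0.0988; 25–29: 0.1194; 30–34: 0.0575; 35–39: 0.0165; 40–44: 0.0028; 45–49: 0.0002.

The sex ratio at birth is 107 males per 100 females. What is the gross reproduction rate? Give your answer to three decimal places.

0.836

Proportion female at birth = 100 / (100 + 107) = 0.48309.
Sum of ASFRs = 0.0509 + 0.0988 + 0.1194 + 0.0575 + 0.0165 + 0.0028 + 0.0002 = 0.3461
TFR = 5 × 0.3461 = 1.7305
GRR = 0.48309 × 1.7305 = 0.83599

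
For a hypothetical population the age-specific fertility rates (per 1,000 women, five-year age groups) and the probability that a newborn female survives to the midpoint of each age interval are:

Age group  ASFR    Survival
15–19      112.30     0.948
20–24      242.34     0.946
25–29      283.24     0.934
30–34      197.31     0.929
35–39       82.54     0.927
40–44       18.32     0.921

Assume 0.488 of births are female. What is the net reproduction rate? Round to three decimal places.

Proportion female at birth = 0.488.
Each age group contributes 5 × ASFR × survival:
  15–19: 5 × 112.30/1000 × 0.948 = 0.53230
  20–24: 5 × 242.34/1000 × 0.946 = 1.14627
  25–29: 5 × 283.24/1000 × 0.934 = 1.32273
  30–34: 5 × 197.31/1000 × 0.929 = 0.91650
  35–39: 5 × 82.54/1000 × 0.927 = 0.38257
  40–44: 5 × 18.32/1000 × 0.921 = 0.08436
Sum = 4.38473
NRR = 0.488 × 4.38473 = 2.13975
NRR > 1, so each generation more than replaces itself.

2.140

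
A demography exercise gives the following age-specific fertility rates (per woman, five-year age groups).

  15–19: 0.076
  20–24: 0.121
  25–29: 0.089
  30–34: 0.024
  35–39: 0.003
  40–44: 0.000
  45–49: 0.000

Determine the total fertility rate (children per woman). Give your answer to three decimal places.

1.565

Sum of ASFRs = 0.076 + 0.121 + 0.089 + 0.024 + 0.003 + 0.000 + 0.000 = 0.313
TFR = 5 × 0.313 = 1.565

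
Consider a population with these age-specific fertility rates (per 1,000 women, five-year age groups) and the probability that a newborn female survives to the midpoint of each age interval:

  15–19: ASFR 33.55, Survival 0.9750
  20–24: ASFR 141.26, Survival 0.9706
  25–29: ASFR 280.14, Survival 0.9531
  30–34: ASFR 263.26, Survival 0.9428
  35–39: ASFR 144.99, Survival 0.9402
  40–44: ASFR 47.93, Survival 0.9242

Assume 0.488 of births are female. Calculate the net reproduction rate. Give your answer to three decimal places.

Proportion female at birth = 0.488.
Each age group contributes 5 × ASFR × survival:
  15–19: 5 × 33.55/1000 × 0.9750 = 0.16356
  20–24: 5 × 141.26/1000 × 0.9706 = 0.68553
  25–29: 5 × 280.14/1000 × 0.9531 = 1.33501
  30–34: 5 × 263.26/1000 × 0.9428 = 1.24101
  35–39: 5 × 144.99/1000 × 0.9402 = 0.68160
  40–44: 5 × 47.93/1000 × 0.9242 = 0.22148
Sum = 4.32819
NRR = 0.488 × 4.32819 = 2.11216
NRR > 1, so each generation more than replaces itself.

2.112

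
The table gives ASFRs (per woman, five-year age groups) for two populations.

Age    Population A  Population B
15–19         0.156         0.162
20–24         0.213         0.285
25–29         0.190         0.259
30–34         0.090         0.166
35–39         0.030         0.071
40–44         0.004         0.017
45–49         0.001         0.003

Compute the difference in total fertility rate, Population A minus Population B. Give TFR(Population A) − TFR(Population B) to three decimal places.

Population A:
  Sum of ASFRs = 0.156 + 0.213 + 0.190 + 0.090 + 0.030 + 0.004 + 0.001 = 0.684
  TFR = 5 × 0.684 = 3.42
Population B:
  Sum of ASFRs = 0.162 + 0.285 + 0.259 + 0.166 + 0.071 + 0.017 + 0.003 = 0.963
  TFR = 5 × 0.963 = 4.815
Difference = 3.42 − 4.815 = -1.395

-1.395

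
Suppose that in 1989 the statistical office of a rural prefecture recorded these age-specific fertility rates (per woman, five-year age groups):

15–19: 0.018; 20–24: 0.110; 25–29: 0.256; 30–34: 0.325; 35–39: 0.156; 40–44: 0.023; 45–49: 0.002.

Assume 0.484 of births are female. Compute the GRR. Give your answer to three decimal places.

2.154

Proportion female at birth = 0.484.
Sum of ASFRs = 0.018 + 0.110 + 0.256 + 0.325 + 0.156 + 0.023 + 0.002 = 0.890
TFR = 5 × 0.890 = 4.45
GRR = 0.484 × 4.45 = 2.15380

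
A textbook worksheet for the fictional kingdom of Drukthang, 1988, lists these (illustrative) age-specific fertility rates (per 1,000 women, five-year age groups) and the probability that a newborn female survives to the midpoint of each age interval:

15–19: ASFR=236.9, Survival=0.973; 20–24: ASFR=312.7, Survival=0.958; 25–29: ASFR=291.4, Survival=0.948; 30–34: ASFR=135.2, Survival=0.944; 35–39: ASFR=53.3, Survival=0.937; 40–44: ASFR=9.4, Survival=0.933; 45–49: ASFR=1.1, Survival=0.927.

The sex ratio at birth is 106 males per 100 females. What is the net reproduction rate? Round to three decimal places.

2.412

Proportion female at birth = 100 / (100 + 106) = 0.48544.
Per-age-group product (5 × ASFR × survival probability):
  15–19: 5 × 236.9/1000 × 0.973 = 1.15252
  20–24: 5 × 312.7/1000 × 0.958 = 1.49783
  25–29: 5 × 291.4/1000 × 0.948 = 1.38124
  30–34: 5 × 135.2/1000 × 0.944 = 0.63814
  35–39: 5 × 53.3/1000 × 0.937 = 0.24971
  40–44: 5 × 9.4/1000 × 0.933 = 0.04385
  45–49: 5 × 1.1/1000 × 0.927 = 0.00510
Sum = 4.96839
NRR = 0.48544 × 4.96839 = 2.41186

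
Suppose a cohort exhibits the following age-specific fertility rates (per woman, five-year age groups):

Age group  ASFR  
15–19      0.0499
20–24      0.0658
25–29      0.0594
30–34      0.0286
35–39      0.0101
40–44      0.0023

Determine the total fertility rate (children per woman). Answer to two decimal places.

Sum of ASFRs = 0.0499 + 0.0658 + 0.0594 + 0.0286 + 0.0101 + 0.0023 = 0.2161
TFR = 5 × 0.2161 = 1.0805

1.08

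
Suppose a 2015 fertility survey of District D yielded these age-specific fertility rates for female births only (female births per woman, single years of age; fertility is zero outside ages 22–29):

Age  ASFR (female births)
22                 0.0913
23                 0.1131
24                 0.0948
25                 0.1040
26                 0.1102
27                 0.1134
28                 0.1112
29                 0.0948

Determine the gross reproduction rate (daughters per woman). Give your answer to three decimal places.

0.833

Sum of female ASFRs = 0.0913 + 0.1131 + 0.0948 + 0.1040 + 0.1102 + 0.1134 + 0.1112 + 0.0948 = 0.8328
GRR = 0.8328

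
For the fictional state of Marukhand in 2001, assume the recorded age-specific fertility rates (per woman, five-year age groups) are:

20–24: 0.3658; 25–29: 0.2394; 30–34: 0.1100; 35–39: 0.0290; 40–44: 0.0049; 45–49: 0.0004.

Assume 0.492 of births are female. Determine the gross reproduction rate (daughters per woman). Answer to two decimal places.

1.84

Proportion female at birth = 0.492.
Sum of ASFRs = 0.3658 + 0.2394 + 0.1100 + 0.0290 + 0.0049 + 0.0004 = 0.7495
TFR = 5 × 0.7495 = 3.7475
GRR = 0.492 × 3.7475 = 1.84377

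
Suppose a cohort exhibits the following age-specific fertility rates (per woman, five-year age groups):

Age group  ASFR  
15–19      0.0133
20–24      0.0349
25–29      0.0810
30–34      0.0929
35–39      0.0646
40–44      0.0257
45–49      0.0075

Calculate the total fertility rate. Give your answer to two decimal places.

Sum of ASFRs = 0.0133 + 0.0349 + 0.0810 + 0.0929 + 0.0646 + 0.0257 + 0.0075 = 0.3199
TFR = 5 × 0.3199 = 1.5995

1.60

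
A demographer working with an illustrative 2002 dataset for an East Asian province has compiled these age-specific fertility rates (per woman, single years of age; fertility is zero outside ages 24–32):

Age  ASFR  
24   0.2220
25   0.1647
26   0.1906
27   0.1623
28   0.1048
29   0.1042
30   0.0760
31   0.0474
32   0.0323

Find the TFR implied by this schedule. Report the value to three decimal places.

Sum of ASFRs = 0.2220 + 0.1647 + 0.1906 + 0.1623 + 0.1048 + 0.1042 + 0.0760 + 0.0474 + 0.0323 = 1.1043
TFR = 1.1043

1.104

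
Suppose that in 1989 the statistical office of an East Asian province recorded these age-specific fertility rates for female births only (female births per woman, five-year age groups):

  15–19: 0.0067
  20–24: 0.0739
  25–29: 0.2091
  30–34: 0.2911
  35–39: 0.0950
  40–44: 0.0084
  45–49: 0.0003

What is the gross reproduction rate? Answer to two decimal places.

3.42

Sum of female ASFRs = 0.0067 + 0.0739 + 0.2091 + 0.2911 + 0.0950 + 0.0084 + 0.0003 = 0.6845
GRR = 5 × 0.6845 = 3.4225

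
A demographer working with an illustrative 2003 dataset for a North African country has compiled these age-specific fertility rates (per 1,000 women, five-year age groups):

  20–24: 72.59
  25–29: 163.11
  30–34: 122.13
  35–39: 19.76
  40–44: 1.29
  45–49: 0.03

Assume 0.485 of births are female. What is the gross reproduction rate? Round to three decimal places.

Proportion female at birth = 0.485.
Sum of ASFRs = 72.59 + 163.11 + 122.13 + 19.76 + 1.29 + 0.03 = 378.91
TFR = 5 × 378.91 / 1000 = 1.89455
GRR = 0.485 × 1.89455 = 0.91886

0.919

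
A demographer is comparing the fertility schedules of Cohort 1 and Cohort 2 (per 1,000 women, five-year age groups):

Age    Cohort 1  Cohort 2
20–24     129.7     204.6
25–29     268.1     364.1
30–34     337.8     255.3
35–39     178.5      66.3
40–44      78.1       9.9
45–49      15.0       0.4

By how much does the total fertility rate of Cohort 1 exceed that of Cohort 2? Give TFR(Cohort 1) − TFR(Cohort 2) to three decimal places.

0.533

Cohort 1:
  Sum of ASFRs = 129.7 + 268.1 + 337.8 + 178.5 + 78.1 + 15.0 = 1007.2
  TFR = 5 × 1007.2 / 1000 = 5.036
Cohort 2:
  Sum of ASFRs = 204.6 + 364.1 + 255.3 + 66.3 + 9.9 + 0.4 = 900.6
  TFR = 5 × 900.6 / 1000 = 4.503
Difference = 5.036 − 4.503 = 0.533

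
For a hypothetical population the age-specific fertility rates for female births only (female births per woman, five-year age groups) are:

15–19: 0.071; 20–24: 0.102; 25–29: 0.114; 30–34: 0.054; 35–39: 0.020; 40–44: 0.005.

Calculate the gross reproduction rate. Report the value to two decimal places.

Sum of female ASFRs = 0.071 + 0.102 + 0.114 + 0.054 + 0.020 + 0.005 = 0.366
GRR = 5 × 0.366 = 1.83

1.83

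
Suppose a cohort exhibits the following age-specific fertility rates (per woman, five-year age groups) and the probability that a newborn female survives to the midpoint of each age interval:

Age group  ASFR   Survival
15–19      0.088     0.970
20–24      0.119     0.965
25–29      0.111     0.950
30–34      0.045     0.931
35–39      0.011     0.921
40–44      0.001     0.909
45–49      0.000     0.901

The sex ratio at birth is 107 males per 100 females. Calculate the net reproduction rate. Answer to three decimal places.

Proportion female at birth = 100 / (100 + 107) = 0.48309.
Survival-weighted fertility by age (5·fₓ·Sₓ):
  15–19: 5 × 0.088 × 0.970 = 0.42680
  20–24: 5 × 0.119 × 0.965 = 0.57418
  25–29: 5 × 0.111 × 0.950 = 0.52725
  30–34: 5 × 0.045 × 0.931 = 0.20948
  35–39: 5 × 0.011 × 0.921 = 0.05066
  40–44: 5 × 0.001 × 0.909 = 0.00455
  45–49: 5 × 0.000 × 0.901 = 0.00000
Sum = 1.79292
NRR = 0.48309 × 1.79292 = 0.86614

0.866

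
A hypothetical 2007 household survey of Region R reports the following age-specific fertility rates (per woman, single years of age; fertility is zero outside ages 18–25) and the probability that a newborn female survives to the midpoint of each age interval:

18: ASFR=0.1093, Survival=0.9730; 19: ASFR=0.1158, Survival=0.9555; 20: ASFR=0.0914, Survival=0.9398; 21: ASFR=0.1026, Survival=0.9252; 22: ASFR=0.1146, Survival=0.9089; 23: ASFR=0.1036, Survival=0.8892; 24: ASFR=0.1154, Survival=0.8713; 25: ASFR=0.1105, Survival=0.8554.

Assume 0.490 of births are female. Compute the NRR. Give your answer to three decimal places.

0.387

Proportion female at birth = 0.490.
Per-age-group product (1 × ASFR × survival probability):
  18: 1 × 0.1093 × 0.9730 = 0.10635
  19: 1 × 0.1158 × 0.9555 = 0.11065
  20: 1 × 0.0914 × 0.9398 = 0.08590
  21: 1 × 0.1026 × 0.9252 = 0.09493
  22: 1 × 0.1146 × 0.9089 = 0.10416
  23: 1 × 0.1036 × 0.8892 = 0.09212
  24: 1 × 0.1154 × 0.8713 = 0.10055
  25: 1 × 0.1105 × 0.8554 = 0.09452
Sum = 0.78918
NRR = 0.490 × 0.78918 = 0.38670
With NRR below 1 the population is below replacement fertility.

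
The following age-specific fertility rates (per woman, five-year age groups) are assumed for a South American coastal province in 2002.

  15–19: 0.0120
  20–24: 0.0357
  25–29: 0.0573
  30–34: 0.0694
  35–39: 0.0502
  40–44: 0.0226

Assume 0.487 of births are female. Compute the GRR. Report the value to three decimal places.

0.602

Proportion female at birth = 0.487.
Sum of ASFRs = 0.0120 + 0.0357 + 0.0573 + 0.0694 + 0.0502 + 0.0226 = 0.2472
TFR = 5 × 0.2472 = 1.236
GRR = 0.487 × 1.236 = 0.60193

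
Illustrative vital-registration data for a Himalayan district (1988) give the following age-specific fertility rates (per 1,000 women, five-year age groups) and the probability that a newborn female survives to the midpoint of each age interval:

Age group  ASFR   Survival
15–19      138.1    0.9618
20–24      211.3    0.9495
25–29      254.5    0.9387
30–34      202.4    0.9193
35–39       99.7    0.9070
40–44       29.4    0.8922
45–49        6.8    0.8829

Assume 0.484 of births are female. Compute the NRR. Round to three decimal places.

Proportion female at birth = 0.484.
Each age group contributes 5 × ASFR × survival:
  15–19: 5 × 138.1/1000 × 0.9618 = 0.66412
  20–24: 5 × 211.3/1000 × 0.9495 = 1.00315
  25–29: 5 × 254.5/1000 × 0.9387 = 1.19450
  30–34: 5 × 202.4/1000 × 0.9193 = 0.93033
  35–39: 5 × 99.7/1000 × 0.9070 = 0.45214
  40–44: 5 × 29.4/1000 × 0.8922 = 0.13115
  45–49: 5 × 6.8/1000 × 0.8829 = 0.03002
Sum = 4.40541
NRR = 0.484 × 4.40541 = 2.13222

2.132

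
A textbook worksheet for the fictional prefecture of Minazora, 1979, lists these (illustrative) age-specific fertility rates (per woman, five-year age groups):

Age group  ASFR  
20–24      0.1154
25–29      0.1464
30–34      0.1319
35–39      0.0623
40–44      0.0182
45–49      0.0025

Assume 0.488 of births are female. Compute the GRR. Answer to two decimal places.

Proportion female at birth = 0.488.
Sum of ASFRs = 0.1154 + 0.1464 + 0.1319 + 0.0623 + 0.0182 + 0.0025 = 0.4767
TFR = 5 × 0.4767 = 2.3835
GRR = 0.488 × 2.3835 = 1.16315

1.16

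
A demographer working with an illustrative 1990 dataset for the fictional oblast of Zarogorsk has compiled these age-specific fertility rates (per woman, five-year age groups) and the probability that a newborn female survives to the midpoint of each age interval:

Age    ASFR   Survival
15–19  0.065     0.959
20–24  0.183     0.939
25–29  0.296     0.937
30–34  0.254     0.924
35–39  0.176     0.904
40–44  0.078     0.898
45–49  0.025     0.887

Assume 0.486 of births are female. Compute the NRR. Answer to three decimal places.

Proportion female at birth = 0.486.
Weighting each age-specific rate by interval width and survival:
  15–19: 5 × 0.065 × 0.959 = 0.31168
  20–24: 5 × 0.183 × 0.939 = 0.85919
  25–29: 5 × 0.296 × 0.937 = 1.38676
  30–34: 5 × 0.254 × 0.924 = 1.17348
  35–39: 5 × 0.176 × 0.904 = 0.79552
  40–44: 5 × 0.078 × 0.898 = 0.35022
  45–49: 5 × 0.025 × 0.887 = 0.11088
Sum = 4.98773
NRR = 0.486 × 4.98773 = 2.42404
An NRR exceeding 1 indicates intrinsic growth under these rates.

2.424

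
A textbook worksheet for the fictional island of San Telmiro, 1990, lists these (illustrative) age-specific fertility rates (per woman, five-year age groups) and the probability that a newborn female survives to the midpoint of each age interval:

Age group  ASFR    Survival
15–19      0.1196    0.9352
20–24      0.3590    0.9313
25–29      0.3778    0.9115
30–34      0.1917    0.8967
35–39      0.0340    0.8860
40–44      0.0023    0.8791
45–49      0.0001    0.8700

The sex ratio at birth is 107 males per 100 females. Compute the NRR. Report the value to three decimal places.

Proportion female at birth = 100 / (100 + 107) = 0.48309.
Survival-weighted fertility by age (5·fₓ·Sₓ):
  15–19: 5 × 0.1196 × 0.9352 = 0.55925
  20–24: 5 × 0.3590 × 0.9313 = 1.67168
  25–29: 5 × 0.3778 × 0.9115 = 1.72182
  30–34: 5 × 0.1917 × 0.8967 = 0.85949
  35–39: 5 × 0.0340 × 0.8860 = 0.15062
  40–44: 5 × 0.0023 × 0.8791 = 0.01011
  45–49: 5 × 0.0001 × 0.8700 = 0.00044
Sum = 4.97341
NRR = 0.48309 × 4.97341 = 2.40260
NRR > 1, so each generation more than replaces itself.

2.403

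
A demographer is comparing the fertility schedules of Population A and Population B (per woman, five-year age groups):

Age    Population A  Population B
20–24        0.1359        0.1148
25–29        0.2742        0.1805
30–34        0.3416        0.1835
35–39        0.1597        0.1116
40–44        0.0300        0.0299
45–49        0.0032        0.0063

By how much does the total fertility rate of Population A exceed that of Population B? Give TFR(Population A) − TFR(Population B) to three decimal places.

1.590

Population A:
  Sum of ASFRs = 0.1359 + 0.2742 + 0.3416 + 0.1597 + 0.0300 + 0.0032 = 0.9446
  TFR = 5 × 0.9446 = 4.723
Population B:
  Sum of ASFRs = 0.1148 + 0.1805 + 0.1835 + 0.1116 + 0.0299 + 0.0063 = 0.6266
  TFR = 5 × 0.6266 = 3.133
Difference = 4.723 − 3.133 = 1.59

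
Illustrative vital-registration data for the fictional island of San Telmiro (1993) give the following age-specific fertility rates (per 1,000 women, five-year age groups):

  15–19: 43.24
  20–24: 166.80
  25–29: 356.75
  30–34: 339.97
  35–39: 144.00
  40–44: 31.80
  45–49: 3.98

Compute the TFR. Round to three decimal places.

Sum of ASFRs = 43.24 + 166.80 + 356.75 + 339.97 + 144.00 + 31.80 + 3.98 = 1086.54
TFR = 5 × 1086.54 / 1000 = 5.4327

5.433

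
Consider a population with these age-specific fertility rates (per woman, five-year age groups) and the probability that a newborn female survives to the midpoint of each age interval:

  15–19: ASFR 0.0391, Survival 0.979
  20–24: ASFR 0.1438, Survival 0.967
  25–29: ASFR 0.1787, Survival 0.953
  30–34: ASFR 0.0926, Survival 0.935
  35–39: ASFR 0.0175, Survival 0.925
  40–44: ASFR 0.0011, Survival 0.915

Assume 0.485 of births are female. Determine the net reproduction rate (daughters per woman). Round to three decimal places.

1.095

Proportion female at birth = 0.485.
Per-age-group product (5 × ASFR × survival probability):
  15–19: 5 × 0.0391 × 0.979 = 0.19139
  20–24: 5 × 0.1438 × 0.967 = 0.69527
  25–29: 5 × 0.1787 × 0.953 = 0.85151
  30–34: 5 × 0.0926 × 0.935 = 0.43291
  35–39: 5 × 0.0175 × 0.925 = 0.08094
  40–44: 5 × 0.0011 × 0.915 = 0.00503
Sum = 2.25705
NRR = 0.485 × 2.25705 = 1.09467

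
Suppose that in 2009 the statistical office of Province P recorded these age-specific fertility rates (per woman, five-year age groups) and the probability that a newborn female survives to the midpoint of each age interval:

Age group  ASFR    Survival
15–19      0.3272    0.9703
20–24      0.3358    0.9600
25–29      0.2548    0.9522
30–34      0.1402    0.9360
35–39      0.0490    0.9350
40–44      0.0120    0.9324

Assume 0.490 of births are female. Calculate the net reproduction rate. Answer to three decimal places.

Proportion female at birth = 0.490.
Weighting each age-specific rate by interval width and survival:
  15–19: 5 × 0.3272 × 0.9703 = 1.58741
  20–24: 5 × 0.3358 × 0.9600 = 1.61184
  25–29: 5 × 0.2548 × 0.9522 = 1.21310
  30–34: 5 × 0.1402 × 0.9360 = 0.65614
  35–39: 5 × 0.0490 × 0.9350 = 0.22908
  40–44: 5 × 0.0120 × 0.9324 = 0.05594
Sum = 5.35351
NRR = 0.490 × 5.35351 = 2.62322

2.623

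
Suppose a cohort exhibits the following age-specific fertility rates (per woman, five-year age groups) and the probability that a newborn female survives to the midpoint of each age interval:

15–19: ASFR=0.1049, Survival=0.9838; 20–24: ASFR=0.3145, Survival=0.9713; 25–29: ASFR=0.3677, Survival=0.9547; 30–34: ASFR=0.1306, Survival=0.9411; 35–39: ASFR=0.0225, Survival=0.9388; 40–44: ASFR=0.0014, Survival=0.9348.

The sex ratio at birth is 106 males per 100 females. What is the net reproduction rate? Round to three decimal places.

Proportion female at birth = 100 / (100 + 106) = 0.48544.
Each age group contributes 5 × ASFR × survival:
  15–19: 5 × 0.1049 × 0.9838 = 0.51600
  20–24: 5 × 0.3145 × 0.9713 = 1.52737
  25–29: 5 × 0.3677 × 0.9547 = 1.75522
  30–34: 5 × 0.1306 × 0.9411 = 0.61454
  35–39: 5 × 0.0225 × 0.9388 = 0.10562
  40–44: 5 × 0.0014 × 0.9348 = 0.00654
Sum = 4.52529
NRR = 0.48544 × 4.52529 = 2.19676

2.197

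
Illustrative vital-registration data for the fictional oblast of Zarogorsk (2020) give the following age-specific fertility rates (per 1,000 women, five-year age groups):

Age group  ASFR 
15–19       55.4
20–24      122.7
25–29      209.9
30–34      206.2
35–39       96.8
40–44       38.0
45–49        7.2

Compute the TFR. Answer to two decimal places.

Sum of ASFRs = 55.4 + 122.7 + 209.9 + 206.2 + 96.8 + 38.0 + 7.2 = 736.2
TFR = 5 × 736.2 / 1000 = 3.681

3.68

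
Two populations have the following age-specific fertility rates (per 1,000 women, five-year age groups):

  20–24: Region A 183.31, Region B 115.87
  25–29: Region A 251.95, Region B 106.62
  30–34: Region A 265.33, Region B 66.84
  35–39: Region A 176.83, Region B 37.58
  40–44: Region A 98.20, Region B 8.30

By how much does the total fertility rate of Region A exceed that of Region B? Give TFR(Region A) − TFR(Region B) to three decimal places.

Region A:
  Sum of ASFRs = 183.31 + 251.95 + 265.33 + 176.83 + 98.20 = 975.62
  TFR = 5 × 975.62 / 1000 = 4.8781
Region B:
  Sum of ASFRs = 115.87 + 106.62 + 66.84 + 37.58 + 8.30 = 335.21
  TFR = 5 × 335.21 / 1000 = 1.67605
Difference = 4.8781 − 1.67605 = 3.20205

3.202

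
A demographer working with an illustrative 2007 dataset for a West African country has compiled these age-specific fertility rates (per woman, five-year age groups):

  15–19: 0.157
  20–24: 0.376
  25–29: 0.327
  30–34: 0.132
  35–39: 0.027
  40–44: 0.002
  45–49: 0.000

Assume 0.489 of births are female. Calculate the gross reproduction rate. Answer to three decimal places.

Proportion female at birth = 0.489.
Sum of ASFRs = 0.157 + 0.376 + 0.327 + 0.132 + 0.027 + 0.002 + 0.000 = 1.021
TFR = 5 × 1.021 = 5.105
GRR = 0.489 × 5.105 = 2.49635

2.496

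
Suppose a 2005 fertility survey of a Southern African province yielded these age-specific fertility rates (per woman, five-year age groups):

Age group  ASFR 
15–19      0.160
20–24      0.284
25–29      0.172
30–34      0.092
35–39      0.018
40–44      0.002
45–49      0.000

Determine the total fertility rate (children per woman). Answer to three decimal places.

3.640

Sum of ASFRs = 0.160 + 0.284 + 0.172 + 0.092 + 0.018 + 0.002 + 0.000 = 0.728
TFR = 5 × 0.728 = 3.64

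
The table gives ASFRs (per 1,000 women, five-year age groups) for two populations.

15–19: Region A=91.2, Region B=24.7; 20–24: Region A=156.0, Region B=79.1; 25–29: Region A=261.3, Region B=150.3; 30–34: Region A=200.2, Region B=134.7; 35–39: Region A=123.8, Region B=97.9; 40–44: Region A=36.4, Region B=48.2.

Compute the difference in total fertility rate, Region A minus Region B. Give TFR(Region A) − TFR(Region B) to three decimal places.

Region A:
  Sum of ASFRs = 91.2 + 156.0 + 261.3 + 200.2 + 123.8 + 36.4 = 868.9
  TFR = 5 × 868.9 / 1000 = 4.3445
Region B:
  Sum of ASFRs = 24.7 + 79.1 + 150.3 + 134.7 + 97.9 + 48.2 = 534.9
  TFR = 5 × 534.9 / 1000 = 2.6745
Difference = 4.3445 − 2.6745 = 1.67

1.670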